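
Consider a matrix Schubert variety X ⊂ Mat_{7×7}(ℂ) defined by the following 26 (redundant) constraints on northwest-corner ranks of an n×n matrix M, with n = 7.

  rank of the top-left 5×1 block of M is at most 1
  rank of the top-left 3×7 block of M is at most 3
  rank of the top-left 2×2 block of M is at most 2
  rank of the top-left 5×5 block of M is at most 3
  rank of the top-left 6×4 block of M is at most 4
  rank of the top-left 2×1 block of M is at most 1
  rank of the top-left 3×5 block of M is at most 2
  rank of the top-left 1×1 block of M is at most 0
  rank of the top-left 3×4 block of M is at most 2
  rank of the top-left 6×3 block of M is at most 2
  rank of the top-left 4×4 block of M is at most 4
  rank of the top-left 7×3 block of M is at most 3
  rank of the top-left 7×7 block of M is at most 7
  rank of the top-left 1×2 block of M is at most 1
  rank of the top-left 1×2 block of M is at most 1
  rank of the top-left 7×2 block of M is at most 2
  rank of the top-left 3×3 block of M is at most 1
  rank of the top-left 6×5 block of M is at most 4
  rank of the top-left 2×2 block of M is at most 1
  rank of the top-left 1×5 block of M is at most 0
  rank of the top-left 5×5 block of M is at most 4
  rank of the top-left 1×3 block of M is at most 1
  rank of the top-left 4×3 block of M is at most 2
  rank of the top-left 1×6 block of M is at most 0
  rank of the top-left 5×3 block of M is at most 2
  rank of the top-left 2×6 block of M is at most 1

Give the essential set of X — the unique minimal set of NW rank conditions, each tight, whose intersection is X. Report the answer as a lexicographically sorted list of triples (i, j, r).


Computing R[i][j] = min implied NW-rank bound (n=7, 26 conditions):

  0 | 0 | 0 | 0 | 0 | 0 | 1
  1 | 1 | 1 | 1 | 1 | 1 | 2
  1 | 1 | 1 | 2 | 2 | 2 | 3
  1 | 2 | 2 | 3 | 3 | 3 | 4
  1 | 2 | 2 | 3 | 3 | 4 | 5
  1 | 2 | 2 | 3 | 4 | 5 | 6
  1 | 2 | 3 | 4 | 5 | 6 | 7

so w = (7, 1, 4, 2, 6, 5, 3).

|D(w)|=11, |Ess(w)|=4:

[(1, 6, 0), (3, 3, 1), (5, 5, 3), (6, 3, 2)]


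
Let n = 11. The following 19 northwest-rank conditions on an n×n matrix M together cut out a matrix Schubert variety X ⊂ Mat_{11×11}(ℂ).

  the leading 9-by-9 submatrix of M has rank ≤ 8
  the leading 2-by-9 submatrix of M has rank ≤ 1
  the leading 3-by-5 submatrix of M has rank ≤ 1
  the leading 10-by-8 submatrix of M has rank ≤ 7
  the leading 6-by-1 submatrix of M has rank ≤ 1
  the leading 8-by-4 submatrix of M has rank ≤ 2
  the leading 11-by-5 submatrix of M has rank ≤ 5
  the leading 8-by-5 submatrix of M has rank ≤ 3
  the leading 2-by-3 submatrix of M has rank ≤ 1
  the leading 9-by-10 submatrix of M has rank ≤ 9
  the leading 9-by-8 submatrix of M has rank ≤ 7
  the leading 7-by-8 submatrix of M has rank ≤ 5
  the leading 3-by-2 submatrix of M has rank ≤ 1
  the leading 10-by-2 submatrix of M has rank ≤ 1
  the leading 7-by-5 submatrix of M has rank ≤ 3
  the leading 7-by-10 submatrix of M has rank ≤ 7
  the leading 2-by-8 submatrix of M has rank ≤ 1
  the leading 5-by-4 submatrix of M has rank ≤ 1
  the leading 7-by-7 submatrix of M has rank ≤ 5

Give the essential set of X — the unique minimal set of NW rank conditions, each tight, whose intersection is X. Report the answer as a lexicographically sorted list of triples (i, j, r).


Rank table r_w(11×11) implied by the 19 constraints:

  1, 1, 1, 1, 1, 1, 1, 1, 1, 1, 1
  1, 1, 1, 1, 1, 1, 1, 1, 1, 2, 2
  1, 1, 1, 1, 1, 2, 2, 2, 2, 3, 3
  1, 1, 1, 1, 2, 3, 3, 3, 3, 4, 4
  1, 1, 1, 1, 2, 3, 4, 4, 4, 5, 5
  1, 1, 2, 2, 3, 4, 5, 5, 5, 6, 6
  1, 1, 2, 2, 3, 4, 5, 5, 6, 7, 7
  1, 1, 2, 2, 3, 4, 5, 6, 7, 8, 8
  1, 1, 2, 3, 4, 5, 6, 7, 8, 9, 9
  1, 1, 2, 3, 4, 5, 6, 7, 8, 9, 10
  1, 2, 3, 4, 5, 6, 7, 8, 9, 10, 11

second differences of R give the permutation w = (1, 10, 6, 5, 7, 3, 9, 8, 4, 11, 2).

|D(w)|=26, |Ess(w)|=6:

[(2, 9, 1), (3, 5, 1), (5, 4, 1), (7, 8, 5), (8, 4, 2), (10, 2, 1)]


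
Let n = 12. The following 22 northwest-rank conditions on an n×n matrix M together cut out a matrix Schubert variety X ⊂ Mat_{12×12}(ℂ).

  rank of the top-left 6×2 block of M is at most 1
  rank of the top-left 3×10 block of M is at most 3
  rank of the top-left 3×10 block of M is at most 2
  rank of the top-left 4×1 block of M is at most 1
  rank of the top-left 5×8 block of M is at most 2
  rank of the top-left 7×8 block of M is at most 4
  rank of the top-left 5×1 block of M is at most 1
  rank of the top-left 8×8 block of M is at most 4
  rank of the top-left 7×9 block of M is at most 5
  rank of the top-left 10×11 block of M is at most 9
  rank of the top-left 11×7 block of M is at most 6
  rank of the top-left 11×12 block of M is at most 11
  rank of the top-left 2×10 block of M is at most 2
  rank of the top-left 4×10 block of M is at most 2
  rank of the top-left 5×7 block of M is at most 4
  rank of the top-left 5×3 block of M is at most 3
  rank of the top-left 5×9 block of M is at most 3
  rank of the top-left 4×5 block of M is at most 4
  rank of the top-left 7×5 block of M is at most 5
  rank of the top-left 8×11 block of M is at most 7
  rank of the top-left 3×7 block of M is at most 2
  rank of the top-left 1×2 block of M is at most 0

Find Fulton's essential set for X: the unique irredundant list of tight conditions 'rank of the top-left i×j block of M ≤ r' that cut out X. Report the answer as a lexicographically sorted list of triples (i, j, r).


Reconstructing r_w from the 22 given conditions:

  R[1]: 0 | 0 | 1 | 1 | 1 | 1 | 1 | 1 | 1 | 1 | 1 | 1
  R[2]: 1 | 1 | 2 | 2 | 2 | 2 | 2 | 2 | 2 | 2 | 2 | 2
  R[3]: 1 | 1 | 2 | 2 | 2 | 2 | 2 | 2 | 2 | 2 | 3 | 3
  R[4]: 1 | 1 | 2 | 2 | 2 | 2 | 2 | 2 | 2 | 2 | 3 | 4
  R[5]: 1 | 1 | 2 | 2 | 2 | 2 | 2 | 2 | 3 | 3 | 4 | 5
  R[6]: 1 | 1 | 2 | 3 | 3 | 3 | 3 | 3 | 4 | 4 | 5 | 6
  R[7]: 1 | 2 | 3 | 4 | 4 | 4 | 4 | 4 | 5 | 5 | 6 | 7
  R[8]: 1 | 2 | 3 | 4 | 4 | 4 | 4 | 4 | 5 | 6 | 7 | 8
  R[9]: 1 | 2 | 3 | 4 | 5 | 5 | 5 | 5 | 6 | 7 | 8 | 9
  R[10]: 1 | 2 | 3 | 4 | 5 | 6 | 6 | 6 | 7 | 8 | 9 | 10
  R[11]: 1 | 2 | 3 | 4 | 5 | 6 | 6 | 7 | 8 | 9 | 10 | 11
  R[12]: 1 | 2 | 3 | 4 | 5 | 6 | 7 | 8 | 9 | 10 | 11 | 12

second differences of R give the permutation w = (3, 1, 11, 12, 9, 4, 2, 10, 5, 6, 8, 7).

6 SE-corners of the 30-cell Rothe diagram give Ess(w):

[(1, 2, 0), (4, 10, 2), (5, 8, 2), (6, 2, 1), (8, 8, 4), (11, 7, 6)]


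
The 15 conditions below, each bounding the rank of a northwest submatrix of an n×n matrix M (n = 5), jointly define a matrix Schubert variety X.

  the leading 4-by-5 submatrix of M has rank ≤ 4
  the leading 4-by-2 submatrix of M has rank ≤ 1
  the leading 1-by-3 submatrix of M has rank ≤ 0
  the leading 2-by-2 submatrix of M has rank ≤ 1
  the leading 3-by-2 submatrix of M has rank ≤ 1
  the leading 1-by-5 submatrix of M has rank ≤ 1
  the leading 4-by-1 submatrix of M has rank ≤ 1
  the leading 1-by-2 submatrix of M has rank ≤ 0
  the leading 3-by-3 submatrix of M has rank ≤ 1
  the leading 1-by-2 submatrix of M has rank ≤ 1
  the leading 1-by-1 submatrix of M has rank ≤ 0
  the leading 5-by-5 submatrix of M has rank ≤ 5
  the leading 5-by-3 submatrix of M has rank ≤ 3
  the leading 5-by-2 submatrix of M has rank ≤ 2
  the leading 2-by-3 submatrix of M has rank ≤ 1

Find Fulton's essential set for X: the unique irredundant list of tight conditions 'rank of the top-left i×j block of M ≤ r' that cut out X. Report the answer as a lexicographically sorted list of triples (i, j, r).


The tightest implied rank at each (i,j), from the 15 conditions:

  0, 0, 0, 1, 1
  1, 1, 1, 2, 2
  1, 1, 1, 2, 3
  1, 1, 2, 3, 4
  1, 2, 3, 4, 5

the unique w with this rank table is (4, 1, 5, 3, 2).

Fulton essential set (3 of the 6 Rothe cells):

[(1, 3, 0), (3, 3, 1), (4, 2, 1)]


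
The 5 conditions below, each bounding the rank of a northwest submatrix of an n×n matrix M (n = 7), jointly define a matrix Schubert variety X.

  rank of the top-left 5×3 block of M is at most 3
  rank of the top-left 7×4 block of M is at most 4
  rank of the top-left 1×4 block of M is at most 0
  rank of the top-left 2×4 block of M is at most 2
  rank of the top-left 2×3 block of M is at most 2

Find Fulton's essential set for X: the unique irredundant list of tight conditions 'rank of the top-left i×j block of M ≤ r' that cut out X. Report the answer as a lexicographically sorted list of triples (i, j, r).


The tightest implied rank at each (i,j), from the 5 conditions:

  R[1]: 0 | 0 | 0 | 0 | 1 | 1 | 1
  R[2]: 1 | 1 | 1 | 1 | 2 | 2 | 2
  R[3]: 1 | 2 | 2 | 2 | 3 | 3 | 3
  R[4]: 1 | 2 | 3 | 3 | 4 | 4 | 4
  R[5]: 1 | 2 | 3 | 4 | 5 | 5 | 5
  R[6]: 1 | 2 | 3 | 4 | 5 | 6 | 6
  R[7]: 1 | 2 | 3 | 4 | 5 | 6 | 7

second differences of R give the permutation w = (5, 1, 2, 3, 4, 6, 7).

1 SE-corner of the 4-cell Rothe diagram gives Ess(w):

[(1, 4, 0)]


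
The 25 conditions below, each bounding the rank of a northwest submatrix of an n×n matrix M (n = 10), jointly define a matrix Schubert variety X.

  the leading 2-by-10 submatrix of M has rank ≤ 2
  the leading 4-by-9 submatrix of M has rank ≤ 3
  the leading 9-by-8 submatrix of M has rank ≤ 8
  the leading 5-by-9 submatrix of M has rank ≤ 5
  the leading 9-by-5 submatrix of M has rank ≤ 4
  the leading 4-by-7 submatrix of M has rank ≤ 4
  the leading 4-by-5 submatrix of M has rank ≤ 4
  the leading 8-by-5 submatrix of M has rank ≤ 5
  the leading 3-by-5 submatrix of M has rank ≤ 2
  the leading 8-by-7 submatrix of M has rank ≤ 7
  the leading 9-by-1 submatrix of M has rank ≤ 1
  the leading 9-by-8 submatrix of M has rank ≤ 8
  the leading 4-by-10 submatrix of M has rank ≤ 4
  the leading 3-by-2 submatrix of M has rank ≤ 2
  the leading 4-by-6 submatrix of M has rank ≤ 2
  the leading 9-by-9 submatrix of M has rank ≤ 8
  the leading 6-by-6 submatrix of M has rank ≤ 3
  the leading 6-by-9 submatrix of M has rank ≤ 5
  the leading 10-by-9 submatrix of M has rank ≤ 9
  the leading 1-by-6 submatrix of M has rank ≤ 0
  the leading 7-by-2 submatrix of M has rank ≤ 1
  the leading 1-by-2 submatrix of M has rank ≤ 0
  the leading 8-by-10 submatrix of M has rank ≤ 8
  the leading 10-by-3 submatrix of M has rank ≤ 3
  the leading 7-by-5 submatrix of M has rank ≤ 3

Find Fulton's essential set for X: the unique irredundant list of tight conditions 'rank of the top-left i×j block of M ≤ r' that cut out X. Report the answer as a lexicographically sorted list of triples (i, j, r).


Computing R[i][j] = min implied NW-rank bound (n=10, 25 conditions):

  R[1]: 0, 0, 0, 0, 0, 0, 1, 1, 1, 1
  R[2]: 1, 1, 1, 1, 1, 1, 2, 2, 2, 2
  R[3]: 1, 1, 2, 2, 2, 2, 3, 3, 3, 3
  R[4]: 1, 1, 2, 2, 2, 2, 3, 3, 3, 4
  R[5]: 1, 1, 2, 3, 3, 3, 4, 4, 4, 5
  R[6]: 1, 1, 2, 3, 3, 3, 4, 5, 5, 6
  R[7]: 1, 1, 2, 3, 3, 4, 5, 6, 6, 7
  R[8]: 1, 2, 3, 4, 4, 5, 6, 7, 7, 8
  R[9]: 1, 2, 3, 4, 4, 5, 6, 7, 8, 9
  R[10]: 1, 2, 3, 4, 5, 6, 7, 8, 9, 10

the unique w with this rank table is (7, 1, 3, 10, 4, 8, 6, 2, 9, 5).

D(w) has 20 cells with 7 SE-corners; essential set:

[(1, 6, 0), (4, 6, 2), (4, 9, 3), (6, 6, 3), (7, 2, 1), (7, 5, 3), (9, 5, 4)]


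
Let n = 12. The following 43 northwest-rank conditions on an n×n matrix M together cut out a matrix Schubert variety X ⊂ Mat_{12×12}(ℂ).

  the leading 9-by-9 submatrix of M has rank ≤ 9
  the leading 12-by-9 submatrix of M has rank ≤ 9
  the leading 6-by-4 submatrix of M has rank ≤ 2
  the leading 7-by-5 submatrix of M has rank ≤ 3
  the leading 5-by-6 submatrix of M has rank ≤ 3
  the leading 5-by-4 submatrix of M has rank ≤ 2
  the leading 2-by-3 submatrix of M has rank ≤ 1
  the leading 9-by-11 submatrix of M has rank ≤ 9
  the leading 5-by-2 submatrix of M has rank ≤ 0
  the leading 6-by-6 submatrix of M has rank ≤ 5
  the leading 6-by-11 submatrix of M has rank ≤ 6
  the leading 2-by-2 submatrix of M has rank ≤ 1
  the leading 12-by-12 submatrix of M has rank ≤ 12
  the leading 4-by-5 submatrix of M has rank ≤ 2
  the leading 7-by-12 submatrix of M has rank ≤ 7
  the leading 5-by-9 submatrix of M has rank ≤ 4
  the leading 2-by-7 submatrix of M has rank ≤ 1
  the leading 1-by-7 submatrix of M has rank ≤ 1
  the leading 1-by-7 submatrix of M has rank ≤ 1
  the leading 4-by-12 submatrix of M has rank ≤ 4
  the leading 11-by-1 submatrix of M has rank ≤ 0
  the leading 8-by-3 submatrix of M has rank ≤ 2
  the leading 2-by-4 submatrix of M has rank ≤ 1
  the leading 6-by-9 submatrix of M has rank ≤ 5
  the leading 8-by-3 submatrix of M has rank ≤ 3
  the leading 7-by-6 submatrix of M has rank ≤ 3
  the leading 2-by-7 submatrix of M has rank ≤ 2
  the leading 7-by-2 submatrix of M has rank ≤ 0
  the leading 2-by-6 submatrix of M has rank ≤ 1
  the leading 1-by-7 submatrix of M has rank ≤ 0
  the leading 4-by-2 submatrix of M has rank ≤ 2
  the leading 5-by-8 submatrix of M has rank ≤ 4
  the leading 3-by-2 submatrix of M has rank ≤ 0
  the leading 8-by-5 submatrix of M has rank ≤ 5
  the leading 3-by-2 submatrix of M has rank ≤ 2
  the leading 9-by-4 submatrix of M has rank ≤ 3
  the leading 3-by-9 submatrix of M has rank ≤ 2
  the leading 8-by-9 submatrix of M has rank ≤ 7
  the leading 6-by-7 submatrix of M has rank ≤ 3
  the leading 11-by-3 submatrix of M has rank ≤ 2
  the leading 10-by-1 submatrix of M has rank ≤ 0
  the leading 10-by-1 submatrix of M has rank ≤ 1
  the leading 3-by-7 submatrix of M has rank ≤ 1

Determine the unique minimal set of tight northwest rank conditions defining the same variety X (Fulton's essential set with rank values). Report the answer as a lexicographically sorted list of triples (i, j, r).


Recovering R(i,j) via the rank-extension bound from the 43 conditions:

  i=1: 0  0  0  0  0  0  0  1  1  1  1  1
  i=2: 0  0  1  1  1  1  1  2  2  2  2  2
  i=3: 0  0  1  1  1  1  1  2  2  3  3  3
  i=4: 0  0  1  2  2  2  2  3  3  4  4  4
  i=5: 0  0  1  2  3  3  3  4  4  5  5  5
  i=6: 0  0  1  2  3  3  3  4  5  6  6  6
  i=7: 0  0  1  2  3  3  4  5  6  7  7  7
  i=8: 0  1  2  3  4  4  5  6  7  8  8  8
  i=9: 0  1  2  3  4  5  6  7  8  9  9  9
  i=10: 0  1  2  3  4  5  6  7  8  9  10  10
  i=11: 0  1  2  3  4  5  6  7  8  9  10  11
  i=12: 1  2  3  4  5  6  7  8  9  10  11  12

so w = (8, 3, 10, 4, 5, 9, 7, 2, 6, 11, 12, 1).

ℓ(w)=31; the 7 essential cells (i,j,r):

[(1, 7, 0), (3, 7, 1), (3, 9, 2), (6, 7, 3), (7, 2, 0), (7, 6, 3), (11, 1, 0)]


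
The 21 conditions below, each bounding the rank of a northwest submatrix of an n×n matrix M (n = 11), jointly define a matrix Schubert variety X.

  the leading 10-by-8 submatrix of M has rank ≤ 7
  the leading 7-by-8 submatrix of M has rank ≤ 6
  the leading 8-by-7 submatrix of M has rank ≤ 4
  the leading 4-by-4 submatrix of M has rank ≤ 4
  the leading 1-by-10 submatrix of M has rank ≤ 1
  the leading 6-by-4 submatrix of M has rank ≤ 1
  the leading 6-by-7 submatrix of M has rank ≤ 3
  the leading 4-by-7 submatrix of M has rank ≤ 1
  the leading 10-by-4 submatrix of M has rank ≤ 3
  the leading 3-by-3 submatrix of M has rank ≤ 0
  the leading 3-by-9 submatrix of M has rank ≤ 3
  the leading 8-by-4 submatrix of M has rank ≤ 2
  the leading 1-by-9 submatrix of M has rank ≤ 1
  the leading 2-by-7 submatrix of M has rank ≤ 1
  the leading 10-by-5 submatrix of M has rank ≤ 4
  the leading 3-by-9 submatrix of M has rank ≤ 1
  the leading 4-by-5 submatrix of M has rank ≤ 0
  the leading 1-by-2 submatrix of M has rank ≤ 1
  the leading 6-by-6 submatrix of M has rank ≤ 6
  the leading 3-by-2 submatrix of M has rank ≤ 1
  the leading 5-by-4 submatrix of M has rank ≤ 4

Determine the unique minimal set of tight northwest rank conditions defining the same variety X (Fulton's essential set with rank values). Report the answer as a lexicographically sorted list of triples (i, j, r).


The tightest implied rank at each (i,j), from the 21 conditions:

  0  0  0  0  0  1  1  1  1  1  1
  0  0  0  0  0  1  1  1  1  2  2
  0  0  0  0  0  1  1  1  1  2  3
  0  0  0  0  0  1  1  2  2  3  4
  1  1  1  1  1  2  2  3  3  4  5
  1  1  1  1  2  3  3  4  4  5  6
  1  2  2  2  3  4  4  5  5  6  7
  1  2  2  2  3  4  4  5  6  7  8
  1  2  3  3  4  5  5  6  7  8  9
  1  2  3  3  4  5  6  7  8  9  10
  1  2  3  4  5  6  7  8  9  10  11

giving w = (6, 10, 11, 8, 1, 5, 2, 9, 3, 7, 4) via Δ²R.

D(w) has 34 cells with 7 SE-corners; essential set:

[(3, 9, 1), (4, 5, 0), (4, 7, 1), (6, 4, 1), (8, 4, 2), (8, 7, 4), (10, 4, 3)]


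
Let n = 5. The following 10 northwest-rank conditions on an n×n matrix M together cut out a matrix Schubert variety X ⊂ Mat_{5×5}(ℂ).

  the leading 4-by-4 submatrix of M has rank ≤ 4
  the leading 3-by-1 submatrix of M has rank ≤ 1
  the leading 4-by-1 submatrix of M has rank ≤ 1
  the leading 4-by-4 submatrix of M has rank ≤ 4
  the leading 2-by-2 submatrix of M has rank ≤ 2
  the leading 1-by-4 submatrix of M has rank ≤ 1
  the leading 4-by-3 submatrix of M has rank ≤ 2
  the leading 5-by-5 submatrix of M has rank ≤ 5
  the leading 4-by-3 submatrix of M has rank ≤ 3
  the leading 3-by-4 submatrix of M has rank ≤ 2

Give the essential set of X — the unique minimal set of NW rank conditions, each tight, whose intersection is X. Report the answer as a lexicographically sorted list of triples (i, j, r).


Rank table r_w(5×5) implied by the 10 constraints:

  R[1]: 1  1  1  1  1
  R[2]: 1  2  2  2  2
  R[3]: 1  2  2  2  3
  R[4]: 1  2  2  3  4
  R[5]: 1  2  3  4  5

giving w = (1, 2, 5, 4, 3) via Δ²R.

2 SE-corners of the 3-cell Rothe diagram give Ess(w):

[(3, 4, 2), (4, 3, 2)]


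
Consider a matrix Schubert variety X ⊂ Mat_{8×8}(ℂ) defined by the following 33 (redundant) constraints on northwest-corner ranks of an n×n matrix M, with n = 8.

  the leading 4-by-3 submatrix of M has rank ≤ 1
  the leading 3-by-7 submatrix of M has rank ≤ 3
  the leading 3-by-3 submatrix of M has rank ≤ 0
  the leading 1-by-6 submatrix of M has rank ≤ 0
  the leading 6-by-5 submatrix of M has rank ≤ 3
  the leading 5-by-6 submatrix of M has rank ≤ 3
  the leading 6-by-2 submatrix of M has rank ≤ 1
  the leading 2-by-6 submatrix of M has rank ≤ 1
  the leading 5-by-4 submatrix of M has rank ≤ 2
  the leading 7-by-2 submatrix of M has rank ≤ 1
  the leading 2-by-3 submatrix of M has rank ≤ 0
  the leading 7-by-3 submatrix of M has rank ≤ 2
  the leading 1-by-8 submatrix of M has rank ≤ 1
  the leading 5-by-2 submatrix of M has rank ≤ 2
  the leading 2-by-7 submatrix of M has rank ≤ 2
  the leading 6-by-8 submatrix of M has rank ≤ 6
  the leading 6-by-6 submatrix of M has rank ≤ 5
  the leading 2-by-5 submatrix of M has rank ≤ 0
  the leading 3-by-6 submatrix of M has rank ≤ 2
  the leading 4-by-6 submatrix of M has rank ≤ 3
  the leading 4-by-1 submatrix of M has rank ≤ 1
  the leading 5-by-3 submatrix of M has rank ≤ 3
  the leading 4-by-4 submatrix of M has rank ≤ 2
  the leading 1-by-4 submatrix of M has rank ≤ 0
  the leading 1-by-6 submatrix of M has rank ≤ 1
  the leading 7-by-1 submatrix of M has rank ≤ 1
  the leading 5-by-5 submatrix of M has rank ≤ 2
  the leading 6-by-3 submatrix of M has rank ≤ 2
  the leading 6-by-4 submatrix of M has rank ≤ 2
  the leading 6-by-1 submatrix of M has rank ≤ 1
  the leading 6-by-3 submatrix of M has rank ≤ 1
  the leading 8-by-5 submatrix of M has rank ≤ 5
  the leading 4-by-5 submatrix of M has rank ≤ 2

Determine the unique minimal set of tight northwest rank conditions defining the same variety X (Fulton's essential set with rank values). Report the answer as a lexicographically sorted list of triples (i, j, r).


Reconstructing r_w from the 33 given conditions:

  R[1]: 0 | 0 | 0 | 0 | 0 | 0 | 1 | 1
  R[2]: 0 | 0 | 0 | 0 | 0 | 1 | 2 | 2
  R[3]: 0 | 0 | 0 | 1 | 1 | 2 | 3 | 3
  R[4]: 1 | 1 | 1 | 2 | 2 | 3 | 4 | 4
  R[5]: 1 | 1 | 1 | 2 | 2 | 3 | 4 | 5
  R[6]: 1 | 1 | 1 | 2 | 3 | 4 | 5 | 6
  R[7]: 1 | 1 | 2 | 3 | 4 | 5 | 6 | 7
  R[8]: 1 | 2 | 3 | 4 | 5 | 6 | 7 | 8

giving w = (7, 6, 4, 1, 8, 5, 3, 2) via Δ²R.

D(w) has 20 cells with 6 SE-corners; essential set:

[(1, 6, 0), (2, 5, 0), (3, 3, 0), (5, 5, 2), (6, 3, 1), (7, 2, 1)]


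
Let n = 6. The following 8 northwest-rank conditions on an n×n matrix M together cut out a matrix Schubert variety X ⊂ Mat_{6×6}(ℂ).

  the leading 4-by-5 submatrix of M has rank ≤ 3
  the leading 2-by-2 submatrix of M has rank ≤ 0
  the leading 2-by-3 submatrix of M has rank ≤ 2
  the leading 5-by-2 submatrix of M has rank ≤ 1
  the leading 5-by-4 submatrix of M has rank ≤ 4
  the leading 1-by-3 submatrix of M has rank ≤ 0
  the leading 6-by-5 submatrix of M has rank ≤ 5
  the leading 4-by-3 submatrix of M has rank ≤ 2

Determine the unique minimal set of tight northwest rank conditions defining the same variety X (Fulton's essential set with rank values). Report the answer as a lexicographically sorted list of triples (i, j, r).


Propagating the 8 rank bounds to every northwest block:

  0, 0, 0, 1, 1, 1
  0, 0, 1, 2, 2, 2
  1, 1, 2, 3, 3, 3
  1, 1, 2, 3, 3, 4
  1, 1, 2, 3, 4, 5
  1, 2, 3, 4, 5, 6

second differences of R give the permutation w = (4, 3, 1, 6, 5, 2).

Fulton essential set (4 of the 8 Rothe cells):

[(1, 3, 0), (2, 2, 0), (4, 5, 3), (5, 2, 1)]


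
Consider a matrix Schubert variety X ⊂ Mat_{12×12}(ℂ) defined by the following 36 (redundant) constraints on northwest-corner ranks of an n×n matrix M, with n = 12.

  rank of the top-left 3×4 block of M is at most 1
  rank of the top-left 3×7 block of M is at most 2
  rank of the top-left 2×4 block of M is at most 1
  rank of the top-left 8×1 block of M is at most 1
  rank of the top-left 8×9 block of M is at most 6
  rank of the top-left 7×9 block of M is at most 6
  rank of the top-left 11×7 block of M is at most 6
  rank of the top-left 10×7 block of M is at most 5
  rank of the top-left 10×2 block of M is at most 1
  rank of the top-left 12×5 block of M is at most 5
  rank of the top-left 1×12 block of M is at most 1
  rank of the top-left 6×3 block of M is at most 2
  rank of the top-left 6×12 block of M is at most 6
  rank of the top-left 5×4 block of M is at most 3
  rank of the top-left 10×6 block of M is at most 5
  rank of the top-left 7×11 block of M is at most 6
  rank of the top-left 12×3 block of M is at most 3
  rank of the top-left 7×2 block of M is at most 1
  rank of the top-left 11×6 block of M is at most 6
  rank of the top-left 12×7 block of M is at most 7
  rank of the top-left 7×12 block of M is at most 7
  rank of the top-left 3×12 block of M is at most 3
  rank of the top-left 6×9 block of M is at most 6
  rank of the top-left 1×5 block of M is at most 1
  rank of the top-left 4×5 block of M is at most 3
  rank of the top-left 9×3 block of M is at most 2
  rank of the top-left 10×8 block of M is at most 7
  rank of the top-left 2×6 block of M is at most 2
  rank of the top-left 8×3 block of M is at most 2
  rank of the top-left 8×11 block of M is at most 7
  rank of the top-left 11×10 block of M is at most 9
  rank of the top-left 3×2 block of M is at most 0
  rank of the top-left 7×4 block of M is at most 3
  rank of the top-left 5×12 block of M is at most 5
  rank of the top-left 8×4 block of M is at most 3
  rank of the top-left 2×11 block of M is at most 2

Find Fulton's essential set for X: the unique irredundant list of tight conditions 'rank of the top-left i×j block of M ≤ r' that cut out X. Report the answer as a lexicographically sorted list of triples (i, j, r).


The tightest implied rank at each (i,j), from the 36 conditions:

  row 1: 0 0 1 1 1 1 1 1 1 1 1 1
  row 2: 0 0 1 1 2 2 2 2 2 2 2 2
  row 3: 0 0 1 1 2 2 2 3 3 3 3 3
  row 4: 1 1 2 2 3 3 3 4 4 4 4 4
  row 5: 1 1 2 3 4 4 4 5 5 5 5 5
  row 6: 1 1 2 3 4 5 5 6 6 6 6 6
  row 7: 1 1 2 3 4 5 5 6 6 6 6 7
  row 8: 1 1 2 3 4 5 5 6 6 7 7 8
  row 9: 1 1 2 3 4 5 5 6 7 8 8 9
  row 10: 1 1 2 3 4 5 5 6 7 8 9 10
  row 11: 1 2 3 4 5 6 6 7 8 9 10 11
  row 12: 1 2 3 4 5 6 7 8 9 10 11 12

giving w = (3, 5, 8, 1, 4, 6, 12, 10, 9, 11, 2, 7) via Δ²R.

ℓ(w)=24; the 7 essential cells (i,j,r):

[(3, 2, 0), (3, 4, 1), (3, 7, 2), (7, 11, 6), (8, 9, 6), (10, 2, 1), (10, 7, 5)]


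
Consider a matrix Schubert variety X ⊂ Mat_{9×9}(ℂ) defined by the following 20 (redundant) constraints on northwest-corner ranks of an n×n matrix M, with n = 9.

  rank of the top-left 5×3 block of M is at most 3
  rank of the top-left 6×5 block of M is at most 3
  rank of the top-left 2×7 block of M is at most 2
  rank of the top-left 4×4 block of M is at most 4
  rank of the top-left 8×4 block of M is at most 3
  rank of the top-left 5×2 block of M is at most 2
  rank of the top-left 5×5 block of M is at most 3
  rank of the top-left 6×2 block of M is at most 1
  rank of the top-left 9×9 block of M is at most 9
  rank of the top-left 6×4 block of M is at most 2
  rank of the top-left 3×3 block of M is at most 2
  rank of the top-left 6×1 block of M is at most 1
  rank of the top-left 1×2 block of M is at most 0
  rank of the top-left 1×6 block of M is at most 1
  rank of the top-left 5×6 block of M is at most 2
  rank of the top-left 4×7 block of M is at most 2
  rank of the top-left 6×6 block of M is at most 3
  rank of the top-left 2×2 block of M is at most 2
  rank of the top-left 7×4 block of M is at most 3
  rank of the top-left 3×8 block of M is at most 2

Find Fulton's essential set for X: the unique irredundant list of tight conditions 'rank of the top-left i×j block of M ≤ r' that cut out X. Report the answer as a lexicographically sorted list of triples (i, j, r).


Recovering R(i,j) via the rank-extension bound from the 20 conditions:

  row 1: 0  0  1  1  1  1  1  1  1
  row 2: 1  1  2  2  2  2  2  2  2
  row 3: 1  1  2  2  2  2  2  2  3
  row 4: 1  1  2  2  2  2  2  3  4
  row 5: 1  1  2  2  2  2  3  4  5
  row 6: 1  1  2  2  3  3  4  5  6
  row 7: 1  2  3  3  4  4  5  6  7
  row 8: 1  2  3  3  4  5  6  7  8
  row 9: 1  2  3  4  5  6  7  8  9

hence w(1..9) = (3, 1, 9, 8, 7, 5, 2, 6, 4).

|D(w)|=20, |Ess(w)|=7:

[(1, 2, 0), (3, 8, 2), (4, 7, 2), (5, 6, 2), (6, 2, 1), (6, 4, 2), (8, 4, 3)]


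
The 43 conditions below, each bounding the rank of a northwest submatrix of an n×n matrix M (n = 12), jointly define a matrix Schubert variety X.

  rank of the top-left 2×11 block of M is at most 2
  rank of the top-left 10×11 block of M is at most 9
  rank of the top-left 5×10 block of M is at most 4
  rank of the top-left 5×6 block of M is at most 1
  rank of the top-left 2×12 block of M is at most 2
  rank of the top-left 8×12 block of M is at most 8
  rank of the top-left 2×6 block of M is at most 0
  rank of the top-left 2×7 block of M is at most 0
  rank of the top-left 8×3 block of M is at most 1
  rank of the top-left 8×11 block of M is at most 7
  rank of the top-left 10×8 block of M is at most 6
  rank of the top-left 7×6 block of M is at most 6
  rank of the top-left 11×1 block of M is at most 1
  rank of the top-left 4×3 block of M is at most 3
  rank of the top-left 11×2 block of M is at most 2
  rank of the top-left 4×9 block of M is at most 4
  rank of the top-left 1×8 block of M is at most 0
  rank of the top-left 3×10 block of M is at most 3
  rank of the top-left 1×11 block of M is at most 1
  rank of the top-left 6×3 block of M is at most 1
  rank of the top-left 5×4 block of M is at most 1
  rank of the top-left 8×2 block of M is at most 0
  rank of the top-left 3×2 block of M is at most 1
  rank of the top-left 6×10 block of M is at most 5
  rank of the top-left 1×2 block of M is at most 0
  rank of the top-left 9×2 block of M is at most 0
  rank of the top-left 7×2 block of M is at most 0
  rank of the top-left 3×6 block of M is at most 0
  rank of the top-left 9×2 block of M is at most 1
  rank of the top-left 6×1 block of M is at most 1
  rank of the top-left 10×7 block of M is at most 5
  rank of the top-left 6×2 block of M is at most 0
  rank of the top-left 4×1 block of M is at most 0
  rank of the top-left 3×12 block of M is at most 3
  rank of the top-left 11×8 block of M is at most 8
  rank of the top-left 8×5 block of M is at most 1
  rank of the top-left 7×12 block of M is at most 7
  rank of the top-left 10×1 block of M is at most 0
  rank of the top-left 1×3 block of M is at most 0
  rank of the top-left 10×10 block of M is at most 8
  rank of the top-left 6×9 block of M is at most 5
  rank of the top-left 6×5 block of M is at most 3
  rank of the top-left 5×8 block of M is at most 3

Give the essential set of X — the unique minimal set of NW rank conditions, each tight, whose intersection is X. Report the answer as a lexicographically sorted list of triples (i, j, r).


Reconstructing r_w from the 43 given conditions:

  i=1: 0, 0, 0, 0, 0, 0, 0, 0, 1, 1, 1, 1
  i=2: 0, 0, 0, 0, 0, 0, 0, 1, 2, 2, 2, 2
  i=3: 0, 0, 0, 0, 0, 0, 1, 2, 3, 3, 3, 3
  i=4: 0, 0, 1, 1, 1, 1, 2, 3, 4, 4, 4, 4
  i=5: 0, 0, 1, 1, 1, 1, 2, 3, 4, 4, 5, 5
  i=6: 0, 0, 1, 1, 1, 2, 3, 4, 5, 5, 6, 6
  i=7: 0, 0, 1, 1, 1, 2, 3, 4, 5, 6, 7, 7
  i=8: 0, 0, 1, 1, 1, 2, 3, 4, 5, 6, 7, 8
  i=9: 0, 0, 1, 2, 2, 3, 4, 5, 6, 7, 8, 9
  i=10: 0, 1, 2, 3, 3, 4, 5, 6, 7, 8, 9, 10
  i=11: 1, 2, 3, 4, 4, 5, 6, 7, 8, 9, 10, 11
  i=12: 1, 2, 3, 4, 5, 6, 7, 8, 9, 10, 11, 12

the unique w with this rank table is (9, 8, 7, 3, 11, 6, 10, 12, 4, 2, 1, 5).

8 SE-corners of the 44-cell Rothe diagram give Ess(w):

[(1, 8, 0), (2, 7, 0), (3, 6, 0), (5, 6, 1), (5, 10, 4), (8, 5, 1), (9, 2, 0), (10, 1, 0)]


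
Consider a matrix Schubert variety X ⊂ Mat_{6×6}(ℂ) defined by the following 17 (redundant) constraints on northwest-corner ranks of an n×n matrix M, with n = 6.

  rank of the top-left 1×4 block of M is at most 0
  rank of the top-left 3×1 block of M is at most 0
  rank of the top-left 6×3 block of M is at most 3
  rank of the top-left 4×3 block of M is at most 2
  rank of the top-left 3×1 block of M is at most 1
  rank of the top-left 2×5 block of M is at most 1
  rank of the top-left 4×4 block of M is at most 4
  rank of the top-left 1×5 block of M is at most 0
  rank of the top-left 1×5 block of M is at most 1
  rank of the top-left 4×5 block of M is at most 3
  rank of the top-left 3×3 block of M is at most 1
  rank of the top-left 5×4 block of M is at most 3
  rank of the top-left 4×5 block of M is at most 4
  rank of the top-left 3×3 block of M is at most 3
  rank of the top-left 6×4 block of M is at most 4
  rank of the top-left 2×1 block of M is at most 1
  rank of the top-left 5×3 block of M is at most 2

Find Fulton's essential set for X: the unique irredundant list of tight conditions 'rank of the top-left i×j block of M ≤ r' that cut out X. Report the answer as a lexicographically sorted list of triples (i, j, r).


Propagating the 17 rank bounds to every northwest block:

  i=1: 0 0 0 0 0 1
  i=2: 0 1 1 1 1 2
  i=3: 0 1 1 2 2 3
  i=4: 1 2 2 3 3 4
  i=5: 1 2 2 3 4 5
  i=6: 1 2 3 4 5 6

reading off 1-entries of Δ²R: w = (6, 2, 4, 1, 5, 3).

|D(w)|=9, |Ess(w)|=4:

[(1, 5, 0), (3, 1, 0), (3, 3, 1), (5, 3, 2)]


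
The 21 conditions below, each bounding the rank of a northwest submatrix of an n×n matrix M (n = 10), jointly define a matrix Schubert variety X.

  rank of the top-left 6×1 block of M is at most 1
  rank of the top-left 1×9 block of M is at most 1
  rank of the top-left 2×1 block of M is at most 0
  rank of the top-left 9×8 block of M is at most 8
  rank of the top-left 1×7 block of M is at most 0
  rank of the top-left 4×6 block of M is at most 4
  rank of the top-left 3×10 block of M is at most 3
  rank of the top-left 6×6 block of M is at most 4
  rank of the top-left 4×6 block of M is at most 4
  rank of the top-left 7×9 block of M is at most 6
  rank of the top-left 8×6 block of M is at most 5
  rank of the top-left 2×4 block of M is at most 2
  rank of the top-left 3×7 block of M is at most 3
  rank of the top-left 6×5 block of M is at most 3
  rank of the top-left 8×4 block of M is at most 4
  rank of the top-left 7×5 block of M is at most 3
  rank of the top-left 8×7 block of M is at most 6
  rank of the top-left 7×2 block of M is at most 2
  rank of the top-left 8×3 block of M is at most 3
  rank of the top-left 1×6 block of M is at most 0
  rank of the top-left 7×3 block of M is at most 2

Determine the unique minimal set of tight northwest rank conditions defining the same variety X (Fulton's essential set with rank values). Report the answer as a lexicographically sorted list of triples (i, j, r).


The tightest implied rank at each (i,j), from the 21 conditions:

  i=1: 0 0 0 0 0 0 0 1 1 1
  i=2: 0 1 1 1 1 1 1 2 2 2
  i=3: 1 2 2 2 2 2 2 3 3 3
  i=4: 1 2 2 3 3 3 3 4 4 4
  i=5: 1 2 2 3 3 4 4 5 5 5
  i=6: 1 2 2 3 3 4 5 6 6 6
  i=7: 1 2 2 3 3 4 5 6 6 7
  i=8: 1 2 3 4 4 5 6 7 7 8
  i=9: 1 2 3 4 5 6 7 8 8 9
  i=10: 1 2 3 4 5 6 7 8 9 10

giving w = (8, 2, 1, 4, 6, 7, 10, 3, 5, 9) via Δ²R.

5 SE-corners of the 16-cell Rothe diagram give Ess(w):

[(1, 7, 0), (2, 1, 0), (7, 3, 2), (7, 5, 3), (7, 9, 6)]


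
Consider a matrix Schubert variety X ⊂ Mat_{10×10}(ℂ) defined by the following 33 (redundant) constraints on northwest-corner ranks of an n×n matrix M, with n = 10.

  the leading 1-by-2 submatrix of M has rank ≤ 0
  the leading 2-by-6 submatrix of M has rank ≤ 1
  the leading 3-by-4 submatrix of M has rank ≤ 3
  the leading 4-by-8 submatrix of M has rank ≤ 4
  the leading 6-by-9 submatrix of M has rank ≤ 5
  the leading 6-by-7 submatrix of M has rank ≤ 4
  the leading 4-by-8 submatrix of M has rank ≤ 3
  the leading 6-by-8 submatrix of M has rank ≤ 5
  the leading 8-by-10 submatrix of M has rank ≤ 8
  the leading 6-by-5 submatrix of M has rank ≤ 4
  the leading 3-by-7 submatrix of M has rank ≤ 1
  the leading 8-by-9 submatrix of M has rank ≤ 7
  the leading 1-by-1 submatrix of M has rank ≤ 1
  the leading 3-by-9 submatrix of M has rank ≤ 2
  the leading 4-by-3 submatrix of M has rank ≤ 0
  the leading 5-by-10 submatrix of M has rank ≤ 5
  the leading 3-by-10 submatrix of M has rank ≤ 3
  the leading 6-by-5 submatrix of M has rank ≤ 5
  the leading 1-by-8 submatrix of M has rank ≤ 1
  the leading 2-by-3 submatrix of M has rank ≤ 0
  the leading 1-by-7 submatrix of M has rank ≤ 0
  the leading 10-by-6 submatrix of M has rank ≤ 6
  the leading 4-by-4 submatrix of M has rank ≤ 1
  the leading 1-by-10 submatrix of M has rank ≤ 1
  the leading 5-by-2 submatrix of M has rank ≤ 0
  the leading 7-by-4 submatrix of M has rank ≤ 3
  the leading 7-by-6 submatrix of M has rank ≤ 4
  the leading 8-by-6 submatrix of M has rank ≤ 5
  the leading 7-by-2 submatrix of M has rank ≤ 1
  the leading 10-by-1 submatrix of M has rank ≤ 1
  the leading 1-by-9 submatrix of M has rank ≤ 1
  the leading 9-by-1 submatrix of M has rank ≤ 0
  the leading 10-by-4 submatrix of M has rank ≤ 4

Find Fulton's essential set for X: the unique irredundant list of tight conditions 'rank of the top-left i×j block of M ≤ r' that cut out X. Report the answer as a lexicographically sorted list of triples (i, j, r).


Reconstructing r_w from the 33 given conditions:

  row 1: 0 | 0 | 0 | 0 | 0 | 0 | 0 | 1 | 1 | 1
  row 2: 0 | 0 | 0 | 1 | 1 | 1 | 1 | 2 | 2 | 2
  row 3: 0 | 0 | 0 | 1 | 1 | 1 | 1 | 2 | 2 | 3
  row 4: 0 | 0 | 0 | 1 | 2 | 2 | 2 | 3 | 3 | 4
  row 5: 0 | 0 | 1 | 2 | 3 | 3 | 3 | 4 | 4 | 5
  row 6: 0 | 1 | 2 | 3 | 4 | 4 | 4 | 5 | 5 | 6
  row 7: 0 | 1 | 2 | 3 | 4 | 4 | 5 | 6 | 6 | 7
  row 8: 0 | 1 | 2 | 3 | 4 | 5 | 6 | 7 | 7 | 8
  row 9: 0 | 1 | 2 | 3 | 4 | 5 | 6 | 7 | 8 | 9
  row 10: 1 | 2 | 3 | 4 | 5 | 6 | 7 | 8 | 9 | 10

so w = (8, 4, 10, 5, 3, 2, 7, 6, 9, 1).

ℓ(w)=27; the 7 essential cells (i,j,r):

[(1, 7, 0), (3, 7, 1), (3, 9, 2), (4, 3, 0), (5, 2, 0), (7, 6, 4), (9, 1, 0)]


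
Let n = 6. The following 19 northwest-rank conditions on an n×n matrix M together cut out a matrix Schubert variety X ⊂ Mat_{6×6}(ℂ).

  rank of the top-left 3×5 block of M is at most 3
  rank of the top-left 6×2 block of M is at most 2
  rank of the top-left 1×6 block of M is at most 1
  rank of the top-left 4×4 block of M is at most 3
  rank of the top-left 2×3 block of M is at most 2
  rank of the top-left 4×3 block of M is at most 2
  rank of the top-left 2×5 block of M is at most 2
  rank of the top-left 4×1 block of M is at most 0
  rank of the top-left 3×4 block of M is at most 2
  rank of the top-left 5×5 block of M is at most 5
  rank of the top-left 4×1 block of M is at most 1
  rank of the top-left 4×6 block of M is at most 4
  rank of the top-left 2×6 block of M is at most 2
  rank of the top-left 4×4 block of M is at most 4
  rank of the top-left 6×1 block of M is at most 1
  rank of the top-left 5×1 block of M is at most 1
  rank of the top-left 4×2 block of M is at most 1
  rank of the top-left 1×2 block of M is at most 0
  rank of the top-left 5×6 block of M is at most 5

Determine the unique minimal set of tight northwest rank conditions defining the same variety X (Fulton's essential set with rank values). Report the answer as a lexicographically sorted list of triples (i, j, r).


The tightest implied rank at each (i,j), from the 19 conditions:

  i=1: 0 | 0 | 1 | 1 | 1 | 1
  i=2: 0 | 1 | 2 | 2 | 2 | 2
  i=3: 0 | 1 | 2 | 2 | 3 | 3
  i=4: 0 | 1 | 2 | 3 | 4 | 4
  i=5: 1 | 2 | 3 | 4 | 5 | 5
  i=6: 1 | 2 | 3 | 4 | 5 | 6

reading off 1-entries of Δ²R: w = (3, 2, 5, 4, 1, 6).

Fulton essential set (3 of the 6 Rothe cells):

[(1, 2, 0), (3, 4, 2), (4, 1, 0)]


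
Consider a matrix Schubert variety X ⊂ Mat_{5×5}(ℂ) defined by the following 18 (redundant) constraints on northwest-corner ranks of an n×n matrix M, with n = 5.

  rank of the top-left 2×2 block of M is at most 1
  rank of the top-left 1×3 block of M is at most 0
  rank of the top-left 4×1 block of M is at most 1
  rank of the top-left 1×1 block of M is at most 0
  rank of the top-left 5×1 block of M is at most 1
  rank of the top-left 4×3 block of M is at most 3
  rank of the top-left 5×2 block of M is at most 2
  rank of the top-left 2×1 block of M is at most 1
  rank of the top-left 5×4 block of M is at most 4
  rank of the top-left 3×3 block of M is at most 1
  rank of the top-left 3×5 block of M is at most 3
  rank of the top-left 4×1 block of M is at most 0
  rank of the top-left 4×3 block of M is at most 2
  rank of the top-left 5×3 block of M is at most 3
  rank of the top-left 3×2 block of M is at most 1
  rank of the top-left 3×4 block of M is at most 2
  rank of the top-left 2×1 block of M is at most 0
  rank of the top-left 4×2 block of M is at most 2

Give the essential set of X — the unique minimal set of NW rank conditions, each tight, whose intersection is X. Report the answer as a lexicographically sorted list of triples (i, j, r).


Reconstructing r_w from the 18 given conditions:

  i=1: 0  0  0  1  1
  i=2: 0  1  1  2  2
  i=3: 0  1  1  2  3
  i=4: 0  1  2  3  4
  i=5: 1  2  3  4  5

second differences of R give the permutation w = (4, 2, 5, 3, 1).

D(w) has 7 cells with 3 SE-corners; essential set:

[(1, 3, 0), (3, 3, 1), (4, 1, 0)]


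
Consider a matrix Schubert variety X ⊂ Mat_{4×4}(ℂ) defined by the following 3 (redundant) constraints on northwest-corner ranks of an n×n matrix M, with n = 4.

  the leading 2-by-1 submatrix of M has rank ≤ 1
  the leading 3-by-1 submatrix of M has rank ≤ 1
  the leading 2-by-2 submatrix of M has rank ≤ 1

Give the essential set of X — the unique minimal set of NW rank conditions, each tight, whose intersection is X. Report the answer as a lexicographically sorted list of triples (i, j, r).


Rank table r_w(4×4) implied by the 3 constraints:

  i=1: 1  1  1  1
  i=2: 1  1  2  2
  i=3: 1  2  3  3
  i=4: 1  2  3  4

so w = (1, 3, 2, 4).

Rothe diagram D(w) (1 cell), 1 SE-corner (essential condition):

[(2, 2, 1)]


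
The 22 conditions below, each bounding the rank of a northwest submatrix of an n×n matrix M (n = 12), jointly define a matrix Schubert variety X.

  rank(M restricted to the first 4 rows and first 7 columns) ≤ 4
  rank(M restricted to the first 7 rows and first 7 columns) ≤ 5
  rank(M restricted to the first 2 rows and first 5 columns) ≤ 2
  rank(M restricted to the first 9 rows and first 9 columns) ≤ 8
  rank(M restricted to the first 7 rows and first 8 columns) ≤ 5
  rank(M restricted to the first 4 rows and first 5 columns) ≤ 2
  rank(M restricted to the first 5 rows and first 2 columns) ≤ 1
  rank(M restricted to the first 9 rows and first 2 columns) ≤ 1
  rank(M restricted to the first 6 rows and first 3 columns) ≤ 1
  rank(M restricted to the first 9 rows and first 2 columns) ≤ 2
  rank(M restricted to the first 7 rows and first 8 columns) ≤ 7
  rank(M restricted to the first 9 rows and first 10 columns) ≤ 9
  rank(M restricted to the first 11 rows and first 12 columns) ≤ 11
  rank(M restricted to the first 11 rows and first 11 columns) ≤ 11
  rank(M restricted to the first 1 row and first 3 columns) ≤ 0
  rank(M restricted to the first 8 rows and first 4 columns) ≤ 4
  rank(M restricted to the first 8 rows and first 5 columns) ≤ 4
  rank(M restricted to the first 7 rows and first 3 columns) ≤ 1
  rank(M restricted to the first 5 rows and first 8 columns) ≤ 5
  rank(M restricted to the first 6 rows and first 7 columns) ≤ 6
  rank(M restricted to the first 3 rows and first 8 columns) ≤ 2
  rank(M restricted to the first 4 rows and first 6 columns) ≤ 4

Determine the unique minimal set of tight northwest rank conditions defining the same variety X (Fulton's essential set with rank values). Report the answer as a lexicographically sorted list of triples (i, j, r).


Computing R[i][j] = min implied NW-rank bound (n=12, 22 conditions):

  row 1: 0, 0, 0, 1, 1, 1, 1, 1, 1, 1, 1, 1
  row 2: 1, 1, 1, 2, 2, 2, 2, 2, 2, 2, 2, 2
  row 3: 1, 1, 1, 2, 2, 2, 2, 2, 3, 3, 3, 3
  row 4: 1, 1, 1, 2, 2, 3, 3, 3, 4, 4, 4, 4
  row 5: 1, 1, 1, 2, 3, 4, 4, 4, 5, 5, 5, 5
  row 6: 1, 1, 1, 2, 3, 4, 5, 5, 6, 6, 6, 6
  row 7: 1, 1, 1, 2, 3, 4, 5, 5, 6, 7, 7, 7
  row 8: 1, 1, 2, 3, 4, 5, 6, 6, 7, 8, 8, 8
  row 9: 1, 1, 2, 3, 4, 5, 6, 7, 8, 9, 9, 9
  row 10: 1, 2, 3, 4, 5, 6, 7, 8, 9, 10, 10, 10
  row 11: 1, 2, 3, 4, 5, 6, 7, 8, 9, 10, 11, 11
  row 12: 1, 2, 3, 4, 5, 6, 7, 8, 9, 10, 11, 12

giving w = (4, 1, 9, 6, 5, 7, 10, 3, 8, 2, 11, 12) via Δ²R.

6 SE-corners of the 21-cell Rothe diagram give Ess(w):

[(1, 3, 0), (3, 8, 2), (4, 5, 2), (7, 3, 1), (7, 8, 5), (9, 2, 1)]
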